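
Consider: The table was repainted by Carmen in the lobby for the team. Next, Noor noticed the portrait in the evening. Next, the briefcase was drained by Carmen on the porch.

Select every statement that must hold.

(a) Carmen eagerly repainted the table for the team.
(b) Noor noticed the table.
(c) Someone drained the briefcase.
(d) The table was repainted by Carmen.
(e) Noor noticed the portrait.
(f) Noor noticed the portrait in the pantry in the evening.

(c), (d), (e)

(a) Not entailed — 'eagerly' adds information not in the original event.
(b) Not entailed — Noor noticed the portrait, not the table; the table belongs to the repainting event.
(c) Entailed — this follows by dropping conjuncts from the draining event's description.
(d) Entailed — this follows by dropping conjuncts from the repainting event's description.
(e) Entailed — dropping 'in the evening' leaves a sub-description the original still satisfies.
(f) Not entailed — 'in the pantry' adds information not in the original event.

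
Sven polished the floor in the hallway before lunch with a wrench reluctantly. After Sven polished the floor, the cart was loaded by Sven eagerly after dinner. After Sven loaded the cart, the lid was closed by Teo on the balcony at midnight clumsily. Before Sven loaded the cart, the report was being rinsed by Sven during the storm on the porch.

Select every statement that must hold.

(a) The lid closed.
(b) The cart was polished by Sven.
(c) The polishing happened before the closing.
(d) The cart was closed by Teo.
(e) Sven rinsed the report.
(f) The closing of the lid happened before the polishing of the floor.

(a) Entailed — 'Teo closed the lid' is causative; it entails the inchoative 'the lid closed'.
(b) Not entailed — Sven polished the floor, not the cart; the cart belongs to the loading event.
(c) Entailed — the narrative places the polishing before the closing.
(d) Not entailed — Teo closed the lid, not the cart; the cart belongs to the loading event.
(e) Entailed — 'rinse' is an activity; 'was rinsing' entails that some rinsing happened, so 'rinsed' holds.
(f) Not entailed — the narrative places the polishing before the closing, not after.

(a), (c), (e)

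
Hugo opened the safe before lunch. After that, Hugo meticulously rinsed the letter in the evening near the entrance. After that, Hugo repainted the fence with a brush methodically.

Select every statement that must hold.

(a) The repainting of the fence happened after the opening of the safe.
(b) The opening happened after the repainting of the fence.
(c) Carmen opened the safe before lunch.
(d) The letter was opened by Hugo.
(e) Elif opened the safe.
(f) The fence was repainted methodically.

(a), (f)

(a) Entailed — the narrative places the opening before the repainting.
(b) Not entailed — the narrative places the opening before the repainting, not after.
(c) Not entailed — the passage has Hugo opening the safe, not Carmen.
(d) Not entailed — Hugo opened the safe, not the letter; the letter belongs to the rinsing event.
(e) Not entailed — the passage has Hugo opening the safe, not Elif.
(f) Entailed — this follows by dropping conjuncts from the repainting event's description.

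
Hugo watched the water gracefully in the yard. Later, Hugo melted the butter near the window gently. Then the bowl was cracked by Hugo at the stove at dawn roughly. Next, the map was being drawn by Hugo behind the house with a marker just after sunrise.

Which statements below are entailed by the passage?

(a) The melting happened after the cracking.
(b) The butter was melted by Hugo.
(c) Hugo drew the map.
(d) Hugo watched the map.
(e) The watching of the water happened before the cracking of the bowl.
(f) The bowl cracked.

(a) Not entailed — the narrative places the melting before the cracking, not after.
(b) Entailed — dropping 'gently', 'near the window' leaves a sub-description the original still satisfies.
(c) Not entailed — 'was drawing' is progressive on an accomplishment; it does not entail the completed 'drew'.
(d) Not entailed — Hugo watched the water, not the map; the map belongs to the drawing event.
(e) Entailed — the narrative places the watching before the cracking.
(f) Entailed — 'Hugo cracked the bowl' is causative; it entails the inchoative 'the bowl cracked'.

(b), (e), (f)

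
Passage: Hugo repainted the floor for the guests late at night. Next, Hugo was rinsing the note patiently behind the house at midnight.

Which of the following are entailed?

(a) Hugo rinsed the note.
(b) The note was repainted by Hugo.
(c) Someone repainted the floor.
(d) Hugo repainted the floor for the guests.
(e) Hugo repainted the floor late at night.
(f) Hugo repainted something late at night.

(a), (c), (d), (e), (f)

(a) Entailed — 'rinse' is an activity; 'was rinsing' entails that some rinsing happened, so 'rinsed' holds.
(b) Not entailed — Hugo repainted the floor, not the note; the note belongs to the rinsing event.
(c) Entailed — the original entails any weakening of itself; this just drops 'for the guests', 'late at night' and generalizes the agent.
(d) Entailed — this follows by dropping conjuncts from the repainting event's description.
(e) Entailed — this follows by dropping conjuncts from the repainting event's description.
(f) Entailed — dropping 'for the guests' and generalizing the patient leaves a sub-description the original still satisfies.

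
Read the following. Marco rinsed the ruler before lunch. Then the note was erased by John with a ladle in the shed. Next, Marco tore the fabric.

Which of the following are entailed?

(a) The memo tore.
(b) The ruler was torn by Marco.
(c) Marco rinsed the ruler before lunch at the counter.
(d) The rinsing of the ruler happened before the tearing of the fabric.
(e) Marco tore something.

(a) Not entailed — the fabric is what tore, not the memo.
(b) Not entailed — Marco tore the fabric, not the ruler; the ruler belongs to the rinsing event.
(c) Not entailed — 'at the counter' adds information not in the original event.
(d) Entailed — the narrative places the rinsing before the tearing.
(e) Entailed — every conjunct here is already in the original tearing event.

(d), (e)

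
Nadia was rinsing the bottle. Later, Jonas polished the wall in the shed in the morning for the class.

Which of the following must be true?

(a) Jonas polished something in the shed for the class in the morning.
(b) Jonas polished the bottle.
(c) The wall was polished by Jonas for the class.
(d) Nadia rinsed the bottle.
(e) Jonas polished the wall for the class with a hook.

(a), (c), (d)

(a) Entailed — generalizing the patient leaves a sub-description the original still satisfies.
(b) Not entailed — Jonas polished the wall, not the bottle; the bottle belongs to the rinsing event.
(c) Entailed — this follows by dropping conjuncts from the polishing event's description.
(d) Entailed — 'rinse' is an activity; 'was rinsing' entails that some rinsing happened, so 'rinsed' holds.
(e) Not entailed — 'with a hook' adds information not in the original event.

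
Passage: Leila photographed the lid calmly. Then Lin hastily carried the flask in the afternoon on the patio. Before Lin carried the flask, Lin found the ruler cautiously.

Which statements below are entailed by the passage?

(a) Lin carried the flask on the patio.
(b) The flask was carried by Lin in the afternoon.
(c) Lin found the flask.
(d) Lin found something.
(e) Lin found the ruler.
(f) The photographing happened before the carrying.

(a), (b), (d), (e), (f)

(a) Entailed — dropping 'in the afternoon', 'hastily' leaves a sub-description the original still satisfies.
(b) Entailed — every conjunct here is already in the original carrying event.
(c) Not entailed — Lin found the ruler, not the flask; the flask belongs to the carrying event.
(d) Entailed — every conjunct here is already in the original finding event.
(e) Entailed — every conjunct here is already in the original finding event.
(f) Entailed — the narrative places the photographing before the carrying.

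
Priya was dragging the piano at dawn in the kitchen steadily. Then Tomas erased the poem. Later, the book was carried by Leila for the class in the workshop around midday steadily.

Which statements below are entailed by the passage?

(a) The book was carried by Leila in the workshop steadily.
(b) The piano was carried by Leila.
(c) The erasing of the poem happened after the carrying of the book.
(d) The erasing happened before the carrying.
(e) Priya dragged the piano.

(a) Entailed — this follows by dropping conjuncts from the carrying event's description.
(b) Not entailed — Leila carried the book, not the piano; the piano belongs to the dragging event.
(c) Not entailed — the narrative places the erasing before the carrying, not after.
(d) Entailed — the narrative places the erasing before the carrying.
(e) Entailed — 'drag' is an activity; 'was dragging' entails that some dragging happened, so 'dragged' holds.

(a), (d), (e)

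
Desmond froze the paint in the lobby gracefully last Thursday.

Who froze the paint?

'Desmond' marks the agent of the freezing event.

Desmond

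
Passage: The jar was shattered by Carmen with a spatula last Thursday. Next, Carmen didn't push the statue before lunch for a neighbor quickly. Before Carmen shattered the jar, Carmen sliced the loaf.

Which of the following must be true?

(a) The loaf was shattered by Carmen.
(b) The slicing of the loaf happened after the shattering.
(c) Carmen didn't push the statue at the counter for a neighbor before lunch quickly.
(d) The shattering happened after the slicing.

(c), (d)

(a) Not entailed — Carmen shattered the jar, not the loaf; the loaf belongs to the slicing event.
(b) Not entailed — the narrative places the slicing before the shattering, not after.
(c) Entailed — under negation, adding a further restriction is entailed: if no such pushing event occurred, none occurred at the counter either.
(d) Entailed — the narrative places the slicing before the shattering.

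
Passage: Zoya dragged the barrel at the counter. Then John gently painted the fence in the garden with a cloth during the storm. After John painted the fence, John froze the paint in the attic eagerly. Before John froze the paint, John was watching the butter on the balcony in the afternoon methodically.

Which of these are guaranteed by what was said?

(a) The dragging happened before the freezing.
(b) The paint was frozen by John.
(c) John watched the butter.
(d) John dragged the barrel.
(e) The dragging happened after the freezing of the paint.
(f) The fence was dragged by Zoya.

(a), (b), (c)

(a) Entailed — the narrative places the dragging before the freezing.
(b) Entailed — this follows by dropping conjuncts from the freezing event's description.
(c) Entailed — 'watch' is an activity; 'was watching' entails that some watching happened, so 'watched' holds.
(d) Not entailed — the passage has Zoya dragging the barrel, not John.
(e) Not entailed — the narrative places the dragging before the freezing, not after.
(f) Not entailed — Zoya dragged the barrel, not the fence; the fence belongs to the painting event.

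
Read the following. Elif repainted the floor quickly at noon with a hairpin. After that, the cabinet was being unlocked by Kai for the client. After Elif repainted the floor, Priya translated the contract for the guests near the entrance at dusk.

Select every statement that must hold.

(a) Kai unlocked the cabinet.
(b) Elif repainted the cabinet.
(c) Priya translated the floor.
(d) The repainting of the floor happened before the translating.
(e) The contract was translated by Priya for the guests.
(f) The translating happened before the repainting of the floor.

(a) Not entailed — 'was unlocking' is progressive on an accomplishment; it does not entail the completed 'unlocked'.
(b) Not entailed — Elif repainted the floor, not the cabinet; the cabinet belongs to the unlocking event.
(c) Not entailed — Priya translated the contract, not the floor; the floor belongs to the repainting event.
(d) Entailed — the narrative places the repainting before the translating.
(e) Entailed — dropping 'at dusk', 'near the entrance' leaves a sub-description the original still satisfies.
(f) Not entailed — the narrative places the repainting before the translating, not after.

(d), (e)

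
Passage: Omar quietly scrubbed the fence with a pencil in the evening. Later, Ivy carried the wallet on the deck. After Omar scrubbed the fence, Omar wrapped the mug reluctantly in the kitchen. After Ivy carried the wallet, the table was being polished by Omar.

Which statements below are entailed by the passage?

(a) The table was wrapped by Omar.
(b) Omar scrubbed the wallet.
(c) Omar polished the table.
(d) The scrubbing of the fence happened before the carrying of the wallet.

(a) Not entailed — Omar wrapped the mug, not the table; the table belongs to the polishing event.
(b) Not entailed — Omar scrubbed the fence, not the wallet; the wallet belongs to the carrying event.
(c) Entailed — 'polish' is an activity; 'was polishing' entails that some polishing happened, so 'polished' holds.
(d) Entailed — the narrative places the scrubbing before the carrying.

(c), (d)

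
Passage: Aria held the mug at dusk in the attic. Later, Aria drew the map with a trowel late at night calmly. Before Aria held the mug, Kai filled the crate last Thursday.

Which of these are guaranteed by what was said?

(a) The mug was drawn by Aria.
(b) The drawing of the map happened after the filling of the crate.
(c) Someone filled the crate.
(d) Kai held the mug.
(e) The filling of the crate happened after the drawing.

(b), (c)

(a) Not entailed — Aria drew the map, not the mug; the mug belongs to the holding event.
(b) Entailed — the narrative places the filling before the drawing.
(c) Entailed — this follows by dropping conjuncts from the filling event's description.
(d) Not entailed — the passage has Aria holding the mug, not Kai.
(e) Not entailed — the narrative places the filling before the drawing, not after.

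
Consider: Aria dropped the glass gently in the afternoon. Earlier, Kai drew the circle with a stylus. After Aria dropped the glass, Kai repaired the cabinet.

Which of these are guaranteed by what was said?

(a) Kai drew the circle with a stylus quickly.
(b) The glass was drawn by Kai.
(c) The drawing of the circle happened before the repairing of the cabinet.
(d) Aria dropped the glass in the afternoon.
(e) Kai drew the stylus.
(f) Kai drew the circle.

(c), (d), (f)

(a) Not entailed — 'quickly' adds information not in the original event.
(b) Not entailed — Kai drew the circle, not the glass; the glass belongs to the dropping event.
(c) Entailed — the narrative places the drawing before the repairing.
(d) Entailed — every conjunct here is already in the original dropping event.
(e) Not entailed — the stylus is the instrument, not what was drawn.
(f) Entailed — every conjunct here is already in the original drawing event.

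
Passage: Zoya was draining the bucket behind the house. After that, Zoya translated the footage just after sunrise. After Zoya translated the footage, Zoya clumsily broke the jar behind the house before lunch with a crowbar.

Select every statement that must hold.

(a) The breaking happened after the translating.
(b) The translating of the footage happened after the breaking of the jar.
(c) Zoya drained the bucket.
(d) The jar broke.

(a), (d)

(a) Entailed — the narrative places the translating before the breaking.
(b) Not entailed — the narrative places the translating before the breaking, not after.
(c) Not entailed — 'was draining' is progressive on an accomplishment; it does not entail the completed 'drained'.
(d) Entailed — 'Zoya broke the jar' is causative; it entails the inchoative 'the jar broke'.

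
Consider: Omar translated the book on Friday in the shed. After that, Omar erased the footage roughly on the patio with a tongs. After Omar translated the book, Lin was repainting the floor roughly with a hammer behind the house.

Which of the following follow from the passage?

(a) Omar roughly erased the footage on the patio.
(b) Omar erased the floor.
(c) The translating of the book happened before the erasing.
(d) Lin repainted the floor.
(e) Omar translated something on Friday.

(a) Entailed — this follows by dropping conjuncts from the erasing event's description.
(b) Not entailed — Omar erased the footage, not the floor; the floor belongs to the repainting event.
(c) Entailed — the narrative places the translating before the erasing.
(d) Not entailed — 'was repainting' is progressive on an accomplishment; it does not entail the completed 'repainted'.
(e) Entailed — the original entails any weakening of itself; this just drops 'in the shed' and generalizes the patient.

(a), (c), (e)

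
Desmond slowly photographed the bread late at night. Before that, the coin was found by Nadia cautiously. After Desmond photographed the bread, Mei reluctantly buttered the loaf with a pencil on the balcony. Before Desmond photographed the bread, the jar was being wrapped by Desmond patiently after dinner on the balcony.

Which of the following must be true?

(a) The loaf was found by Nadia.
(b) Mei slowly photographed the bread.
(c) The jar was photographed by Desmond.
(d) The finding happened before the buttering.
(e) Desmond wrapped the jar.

(a) Not entailed — Nadia found the coin, not the loaf; the loaf belongs to the buttering event.
(b) Not entailed — the passage has Desmond photographing the bread, not Mei.
(c) Not entailed — Desmond photographed the bread, not the jar; the jar belongs to the wrapping event.
(d) Entailed — the narrative places the finding before the buttering.
(e) Not entailed — 'was wrapping' is progressive on an accomplishment; it does not entail the completed 'wrapped'.

(d)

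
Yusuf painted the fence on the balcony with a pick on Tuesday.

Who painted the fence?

'Yusuf' marks the agent of the painting event.

Yusuf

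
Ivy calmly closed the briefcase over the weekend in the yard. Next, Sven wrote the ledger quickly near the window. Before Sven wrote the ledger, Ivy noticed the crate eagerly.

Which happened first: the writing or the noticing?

The connectives place the noticing before the writing.

the noticing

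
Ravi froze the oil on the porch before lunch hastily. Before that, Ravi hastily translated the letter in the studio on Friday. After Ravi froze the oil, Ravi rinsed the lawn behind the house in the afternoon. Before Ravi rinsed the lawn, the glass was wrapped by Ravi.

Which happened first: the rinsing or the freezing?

the freezing

The connectives place the freezing before the rinsing.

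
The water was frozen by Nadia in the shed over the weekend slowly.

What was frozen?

'the water' marks the patient of the freezing event.

the water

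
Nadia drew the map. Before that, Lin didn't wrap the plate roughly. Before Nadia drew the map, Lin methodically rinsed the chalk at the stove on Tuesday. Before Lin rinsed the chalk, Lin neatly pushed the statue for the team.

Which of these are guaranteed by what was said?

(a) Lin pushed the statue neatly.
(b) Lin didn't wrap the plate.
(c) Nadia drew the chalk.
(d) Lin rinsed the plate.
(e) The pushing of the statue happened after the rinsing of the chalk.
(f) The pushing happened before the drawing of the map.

(a) Entailed — the original entails any weakening of itself; this just drops 'for the team'.
(b) Not entailed — dropping 'roughly' under negation is not valid — the original leaves open that Lin wrapped the plate some other way.
(c) Not entailed — Nadia drew the map, not the chalk; the chalk belongs to the rinsing event.
(d) Not entailed — Lin rinsed the chalk, not the plate; the plate belongs to the wrapping event.
(e) Not entailed — the narrative places the pushing before the rinsing, not after.
(f) Entailed — the narrative places the pushing before the drawing.

(a), (f)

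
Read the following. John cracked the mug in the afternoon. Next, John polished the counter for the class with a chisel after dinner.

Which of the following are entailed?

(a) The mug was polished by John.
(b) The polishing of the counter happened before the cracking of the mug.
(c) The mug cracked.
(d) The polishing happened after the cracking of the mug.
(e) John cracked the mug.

(a) Not entailed — John polished the counter, not the mug; the mug belongs to the cracking event.
(b) Not entailed — the narrative places the cracking before the polishing, not after.
(c) Entailed — 'John cracked the mug' is causative; it entails the inchoative 'the mug cracked'.
(d) Entailed — the narrative places the cracking before the polishing.
(e) Entailed — every conjunct here is already in the original cracking event.

(c), (d), (e)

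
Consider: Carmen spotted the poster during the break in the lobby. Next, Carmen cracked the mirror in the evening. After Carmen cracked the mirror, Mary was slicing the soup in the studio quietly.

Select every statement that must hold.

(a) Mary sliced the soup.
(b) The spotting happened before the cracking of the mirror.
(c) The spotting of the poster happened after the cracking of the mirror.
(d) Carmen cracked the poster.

(a) Not entailed — 'was slicing' is progressive on an accomplishment; it does not entail the completed 'sliced'.
(b) Entailed — the narrative places the spotting before the cracking.
(c) Not entailed — the narrative places the spotting before the cracking, not after.
(d) Not entailed — Carmen cracked the mirror, not the poster; the poster belongs to the spotting event.

(b)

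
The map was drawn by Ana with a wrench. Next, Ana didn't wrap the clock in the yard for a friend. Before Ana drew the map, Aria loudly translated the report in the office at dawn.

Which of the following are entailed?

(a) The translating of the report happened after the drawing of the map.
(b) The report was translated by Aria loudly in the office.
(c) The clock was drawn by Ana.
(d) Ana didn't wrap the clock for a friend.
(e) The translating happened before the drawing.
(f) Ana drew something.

(b), (e), (f)

(a) Not entailed — the narrative places the translating before the drawing, not after.
(b) Entailed — every conjunct here is already in the original translating event.
(c) Not entailed — Ana drew the map, not the clock; the clock belongs to the wrapping event.
(d) Not entailed — dropping 'in the yard' under negation is not valid — the original leaves open that Ana wrapped the clock some other way.
(e) Entailed — the narrative places the translating before the drawing.
(f) Entailed — dropping 'with a wrench' and generalizing the patient leaves a sub-description the original still satisfies.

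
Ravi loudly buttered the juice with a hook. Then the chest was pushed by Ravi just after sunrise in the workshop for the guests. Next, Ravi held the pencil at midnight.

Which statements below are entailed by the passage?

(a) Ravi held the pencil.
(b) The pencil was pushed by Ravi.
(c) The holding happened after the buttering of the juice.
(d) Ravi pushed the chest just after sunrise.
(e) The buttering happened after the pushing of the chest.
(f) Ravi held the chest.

(a) Entailed — every conjunct here is already in the original holding event.
(b) Not entailed — Ravi pushed the chest, not the pencil; the pencil belongs to the holding event.
(c) Entailed — the narrative places the buttering before the holding.
(d) Entailed — the original entails any weakening of itself; this just drops 'for the guests', 'in the workshop'.
(e) Not entailed — the narrative places the buttering before the pushing, not after.
(f) Not entailed — Ravi held the pencil, not the chest; the chest belongs to the pushing event.

(a), (c), (d)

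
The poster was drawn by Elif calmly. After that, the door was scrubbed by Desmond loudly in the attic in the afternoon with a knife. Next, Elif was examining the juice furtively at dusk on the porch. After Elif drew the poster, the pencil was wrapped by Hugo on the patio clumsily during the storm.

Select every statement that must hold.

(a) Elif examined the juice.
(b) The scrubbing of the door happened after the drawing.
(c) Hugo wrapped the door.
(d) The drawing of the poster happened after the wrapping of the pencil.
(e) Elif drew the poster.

(a), (b), (e)

(a) Entailed — 'examine' is an activity; 'was examining' entails that some examining happened, so 'examined' holds.
(b) Entailed — the narrative places the drawing before the scrubbing.
(c) Not entailed — Hugo wrapped the pencil, not the door; the door belongs to the scrubbing event.
(d) Not entailed — the narrative places the drawing before the wrapping, not after.
(e) Entailed — the original entails any weakening of itself; this just drops 'calmly'.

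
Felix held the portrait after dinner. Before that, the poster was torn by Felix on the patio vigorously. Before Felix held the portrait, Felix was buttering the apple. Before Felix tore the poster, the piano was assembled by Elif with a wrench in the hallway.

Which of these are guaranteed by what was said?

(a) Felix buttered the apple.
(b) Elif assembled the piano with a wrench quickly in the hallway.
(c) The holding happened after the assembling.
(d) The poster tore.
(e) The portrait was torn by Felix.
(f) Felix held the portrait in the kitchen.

(c), (d)

(a) Not entailed — 'was buttering' is progressive on an accomplishment; it does not entail the completed 'buttered'.
(b) Not entailed — 'quickly' adds information not in the original event.
(c) Entailed — the narrative places the assembling before the holding.
(d) Entailed — 'Felix tore the poster' is causative; it entails the inchoative 'the poster tore'.
(e) Not entailed — Felix tore the poster, not the portrait; the portrait belongs to the holding event.
(f) Not entailed — 'in the kitchen' adds information not in the original event.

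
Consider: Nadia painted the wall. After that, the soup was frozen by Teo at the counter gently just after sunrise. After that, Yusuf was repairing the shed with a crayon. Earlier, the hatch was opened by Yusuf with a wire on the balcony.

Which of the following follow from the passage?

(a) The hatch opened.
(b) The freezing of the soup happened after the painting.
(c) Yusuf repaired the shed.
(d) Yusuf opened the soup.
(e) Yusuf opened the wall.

(a), (b)

(a) Entailed — 'Yusuf opened the hatch' is causative; it entails the inchoative 'the hatch opened'.
(b) Entailed — the narrative places the painting before the freezing.
(c) Not entailed — 'was repairing' is progressive on an accomplishment; it does not entail the completed 'repaired'.
(d) Not entailed — Yusuf opened the hatch, not the soup; the soup belongs to the freezing event.
(e) Not entailed — Yusuf opened the hatch, not the wall; the wall belongs to the painting event.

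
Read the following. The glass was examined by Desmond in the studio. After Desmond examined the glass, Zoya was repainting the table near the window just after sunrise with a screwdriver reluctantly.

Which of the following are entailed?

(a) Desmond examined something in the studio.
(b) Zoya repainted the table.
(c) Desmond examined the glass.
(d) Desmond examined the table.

(a), (c)

(a) Entailed — every conjunct here is already in the original examining event.
(b) Not entailed — 'was repainting' is progressive on an accomplishment; it does not entail the completed 'repainted'.
(c) Entailed — dropping 'in the studio' leaves a sub-description the original still satisfies.
(d) Not entailed — Desmond examined the glass, not the table; the table belongs to the repainting event.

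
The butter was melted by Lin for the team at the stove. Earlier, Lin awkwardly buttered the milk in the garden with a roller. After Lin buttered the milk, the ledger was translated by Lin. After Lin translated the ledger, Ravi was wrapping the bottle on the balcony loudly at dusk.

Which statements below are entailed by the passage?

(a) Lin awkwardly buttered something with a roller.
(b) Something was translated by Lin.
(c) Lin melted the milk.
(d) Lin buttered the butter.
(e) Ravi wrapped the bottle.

(a), (b)

(a) Entailed — the original entails any weakening of itself; this just drops 'in the garden' and generalizes the patient.
(b) Entailed — every conjunct here is already in the original translating event.
(c) Not entailed — Lin melted the butter, not the milk; the milk belongs to the buttering event.
(d) Not entailed — Lin buttered the milk, not the butter; the butter belongs to the melting event.
(e) Not entailed — 'was wrapping' is progressive on an accomplishment; it does not entail the completed 'wrapped'.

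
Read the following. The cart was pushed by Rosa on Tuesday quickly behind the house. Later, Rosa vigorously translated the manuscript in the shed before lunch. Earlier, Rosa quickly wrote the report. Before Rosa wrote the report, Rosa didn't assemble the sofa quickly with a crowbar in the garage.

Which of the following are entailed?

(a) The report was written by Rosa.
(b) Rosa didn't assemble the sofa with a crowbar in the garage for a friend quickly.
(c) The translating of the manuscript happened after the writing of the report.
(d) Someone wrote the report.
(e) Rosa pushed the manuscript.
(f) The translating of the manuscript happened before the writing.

(a), (b), (c), (d)

(a) Entailed — every conjunct here is already in the original writing event.
(b) Entailed — under negation, adding a further restriction is entailed: if no such assembling event occurred, none occurred for a friend either.
(c) Entailed — the narrative places the writing before the translating.
(d) Entailed — every conjunct here is already in the original writing event.
(e) Not entailed — Rosa pushed the cart, not the manuscript; the manuscript belongs to the translating event.
(f) Not entailed — the narrative places the writing before the translating, not after.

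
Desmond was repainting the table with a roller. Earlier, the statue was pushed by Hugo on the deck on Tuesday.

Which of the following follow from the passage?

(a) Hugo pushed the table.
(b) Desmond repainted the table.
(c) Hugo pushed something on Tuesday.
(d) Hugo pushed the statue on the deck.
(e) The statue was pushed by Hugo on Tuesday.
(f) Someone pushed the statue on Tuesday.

(c), (d), (e), (f)

(a) Not entailed — Hugo pushed the statue, not the table; the table belongs to the repainting event.
(b) Not entailed — 'was repainting' is progressive on an accomplishment; it does not entail the completed 'repainted'.
(c) Entailed — the original entails any weakening of itself; this just drops 'on the deck' and generalizes the patient.
(d) Entailed — this follows by dropping conjuncts from the pushing event's description.
(e) Entailed — every conjunct here is already in the original pushing event.
(f) Entailed — dropping 'on the deck' and generalizing the agent leaves a sub-description the original still satisfies.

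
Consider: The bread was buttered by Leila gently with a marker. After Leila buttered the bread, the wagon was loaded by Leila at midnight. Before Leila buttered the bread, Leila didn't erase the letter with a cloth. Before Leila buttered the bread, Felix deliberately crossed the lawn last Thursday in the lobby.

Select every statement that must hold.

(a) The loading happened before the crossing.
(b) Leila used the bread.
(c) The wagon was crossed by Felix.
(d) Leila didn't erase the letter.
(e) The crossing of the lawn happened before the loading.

(e)

(a) Not entailed — the narrative places the crossing before the loading, not after.
(b) Not entailed — the bread is the patient, not an instrument — Leila used a marker.
(c) Not entailed — Felix crossed the lawn, not the wagon; the wagon belongs to the loading event.
(d) Not entailed — dropping 'with a cloth' under negation is not valid — the original leaves open that Leila erased the letter some other way.
(e) Entailed — the narrative places the crossing before the loading.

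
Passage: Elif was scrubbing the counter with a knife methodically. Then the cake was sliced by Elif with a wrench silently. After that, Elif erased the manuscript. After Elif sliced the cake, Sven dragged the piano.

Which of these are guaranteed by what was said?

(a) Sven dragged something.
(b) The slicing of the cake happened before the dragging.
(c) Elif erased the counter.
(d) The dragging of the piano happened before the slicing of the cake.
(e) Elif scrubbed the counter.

(a) Entailed — every conjunct here is already in the original dragging event.
(b) Entailed — the narrative places the slicing before the dragging.
(c) Not entailed — Elif erased the manuscript, not the counter; the counter belongs to the scrubbing event.
(d) Not entailed — the narrative places the slicing before the dragging, not after.
(e) Entailed — 'scrub' is an activity; 'was scrubbing' entails that some scrubbing happened, so 'scrubbed' holds.

(a), (b), (e)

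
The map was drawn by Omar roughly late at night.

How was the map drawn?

roughly

'roughly' marks the manner of the drawing event.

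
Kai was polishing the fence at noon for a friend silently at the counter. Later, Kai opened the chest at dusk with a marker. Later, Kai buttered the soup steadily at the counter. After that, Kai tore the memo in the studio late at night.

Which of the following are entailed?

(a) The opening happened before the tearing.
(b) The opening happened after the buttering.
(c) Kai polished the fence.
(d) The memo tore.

(a) Entailed — the narrative places the opening before the tearing.
(b) Not entailed — the narrative places the opening before the buttering, not after.
(c) Entailed — 'polish' is an activity; 'was polishing' entails that some polishing happened, so 'polished' holds.
(d) Entailed — 'Kai tore the memo' is causative; it entails the inchoative 'the memo tore'.

(a), (c), (d)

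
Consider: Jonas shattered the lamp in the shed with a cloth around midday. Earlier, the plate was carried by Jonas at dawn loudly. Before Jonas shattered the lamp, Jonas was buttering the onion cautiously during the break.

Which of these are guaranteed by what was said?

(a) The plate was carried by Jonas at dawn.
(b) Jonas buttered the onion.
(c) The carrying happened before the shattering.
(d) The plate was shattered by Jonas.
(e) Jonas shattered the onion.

(a) Entailed — every conjunct here is already in the original carrying event.
(b) Not entailed — 'was buttering' is progressive on an accomplishment; it does not entail the completed 'buttered'.
(c) Entailed — the narrative places the carrying before the shattering.
(d) Not entailed — Jonas shattered the lamp, not the plate; the plate belongs to the carrying event.
(e) Not entailed — Jonas shattered the lamp, not the onion; the onion belongs to the buttering event.

(a), (c)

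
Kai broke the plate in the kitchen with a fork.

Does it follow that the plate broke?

yes

'Kai broke the plate' is the causative; it entails the inchoative 'the plate broke'.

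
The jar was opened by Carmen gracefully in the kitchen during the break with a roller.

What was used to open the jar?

a roller

'with a roller' marks the instrument of the opening event.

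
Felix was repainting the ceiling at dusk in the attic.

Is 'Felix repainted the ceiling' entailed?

'was repainting' is progressive; for an accomplishment like 'repaint the ceiling', it doesn't entail completion.

no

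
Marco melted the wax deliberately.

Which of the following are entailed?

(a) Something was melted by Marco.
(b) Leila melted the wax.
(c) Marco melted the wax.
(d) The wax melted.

(a) Entailed — dropping 'deliberately' and generalizing the patient leaves a sub-description the original still satisfies.
(b) Not entailed — the passage has Marco melting the wax, not Leila.
(c) Entailed — this follows by dropping conjuncts from the melting event's description.
(d) Entailed — 'Marco melted the wax' is causative; it entails the inchoative 'the wax melted'.

(a), (c), (d)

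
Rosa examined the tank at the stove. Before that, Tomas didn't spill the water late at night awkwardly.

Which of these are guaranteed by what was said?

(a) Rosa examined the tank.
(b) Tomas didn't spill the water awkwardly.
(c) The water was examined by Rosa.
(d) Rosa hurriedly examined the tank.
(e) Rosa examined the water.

(a)

(a) Entailed — dropping 'at the stove' leaves a sub-description the original still satisfies.
(b) Not entailed — dropping 'late at night' under negation is not valid — the original leaves open that Tomas spilled the water some other way.
(c) Not entailed — Rosa examined the tank, not the water; the water belongs to the spilling event.
(d) Not entailed — 'hurriedly' adds information not in the original event.
(e) Not entailed — Rosa examined the tank, not the water; the water belongs to the spilling event.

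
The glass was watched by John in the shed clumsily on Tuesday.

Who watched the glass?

'John' marks the agent of the watching event.

John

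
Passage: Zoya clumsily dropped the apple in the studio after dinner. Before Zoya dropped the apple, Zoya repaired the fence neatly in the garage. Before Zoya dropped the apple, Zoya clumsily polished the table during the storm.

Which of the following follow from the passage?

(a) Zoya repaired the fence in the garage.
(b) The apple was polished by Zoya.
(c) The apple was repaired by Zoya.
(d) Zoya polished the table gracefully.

(a)

(a) Entailed — every conjunct here is already in the original repairing event.
(b) Not entailed — Zoya polished the table, not the apple; the apple belongs to the dropping event.
(c) Not entailed — Zoya repaired the fence, not the apple; the apple belongs to the dropping event.
(d) Not entailed — 'gracefully' adds a manner not in (and inconsistent with) the original.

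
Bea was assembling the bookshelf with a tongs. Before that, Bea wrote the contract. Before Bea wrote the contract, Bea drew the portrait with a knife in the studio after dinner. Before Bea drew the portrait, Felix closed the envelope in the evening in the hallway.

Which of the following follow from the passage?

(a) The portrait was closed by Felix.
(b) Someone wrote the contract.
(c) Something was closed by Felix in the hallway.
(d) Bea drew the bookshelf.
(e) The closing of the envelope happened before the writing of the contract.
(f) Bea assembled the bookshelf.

(b), (c), (e)

(a) Not entailed — Felix closed the envelope, not the portrait; the portrait belongs to the drawing event.
(b) Entailed — every conjunct here is already in the original writing event.
(c) Entailed — this follows by dropping conjuncts from the closing event's description.
(d) Not entailed — Bea drew the portrait, not the bookshelf; the bookshelf belongs to the assembling event.
(e) Entailed — the narrative places the closing before the writing.
(f) Not entailed — 'was assembling' is progressive on an accomplishment; it does not entail the completed 'assembled'.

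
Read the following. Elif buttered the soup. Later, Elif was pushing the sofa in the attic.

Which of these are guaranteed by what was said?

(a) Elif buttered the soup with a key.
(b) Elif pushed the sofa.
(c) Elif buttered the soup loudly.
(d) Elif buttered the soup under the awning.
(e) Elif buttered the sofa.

(b)

(a) Not entailed — 'with a key' adds information not in the original event.
(b) Entailed — 'push' is an activity; 'was pushing' entails that some pushing happened, so 'pushed' holds.
(c) Not entailed — 'loudly' adds information not in the original event.
(d) Not entailed — 'under the awning' adds information not in the original event.
(e) Not entailed — Elif buttered the soup, not the sofa; the sofa belongs to the pushing event.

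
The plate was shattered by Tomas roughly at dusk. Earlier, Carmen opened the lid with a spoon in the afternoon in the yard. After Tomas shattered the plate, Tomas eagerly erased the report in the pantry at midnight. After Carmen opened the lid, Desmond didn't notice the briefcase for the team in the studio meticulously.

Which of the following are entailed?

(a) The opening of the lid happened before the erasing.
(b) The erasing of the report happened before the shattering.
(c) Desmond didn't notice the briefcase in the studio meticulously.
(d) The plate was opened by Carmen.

(a)

(a) Entailed — the narrative places the opening before the erasing.
(b) Not entailed — the narrative places the shattering before the erasing, not after.
(c) Not entailed — dropping 'for the team' under negation is not valid — the original leaves open that Desmond noticed the briefcase some other way.
(d) Not entailed — Carmen opened the lid, not the plate; the plate belongs to the shattering event.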